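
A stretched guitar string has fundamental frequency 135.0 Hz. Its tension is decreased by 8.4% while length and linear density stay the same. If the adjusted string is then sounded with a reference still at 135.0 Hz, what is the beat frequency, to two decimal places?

5.79 Hz

For a string, f ∝ √T, so the new frequency is 135.0·√0.916 = 129.2057 Hz.
f_beat = |129.2057 − 135.0| = 5.79 Hz.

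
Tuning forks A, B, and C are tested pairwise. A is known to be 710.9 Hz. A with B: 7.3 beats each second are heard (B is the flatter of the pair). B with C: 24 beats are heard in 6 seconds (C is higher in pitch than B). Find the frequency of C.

B is below A, so f_B = 710.9 − 7.3 = 703.6 Hz.
B–C: Beat frequency = 24/6 = 4 Hz.
C is above B, so f_C = 703.6 + 4 = 707.6 Hz.

707.6 Hz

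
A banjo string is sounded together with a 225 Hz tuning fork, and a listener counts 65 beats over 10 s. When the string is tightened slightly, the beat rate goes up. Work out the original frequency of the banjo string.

231.5 Hz

Beat frequency = 65/10 = 6.5 Hz.
|f − 225| = 6.5, so the banjo string was at either 218.5 Hz or 231.5 Hz.
Increasing tension raises a string's frequency; the adjustment raises the banjo string's frequency.
The beat rate rose, so the adjustment moved the banjo string further from 225 Hz — it was already above the reference.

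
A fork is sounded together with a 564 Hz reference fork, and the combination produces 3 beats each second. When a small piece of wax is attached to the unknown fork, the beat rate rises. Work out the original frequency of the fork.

561 Hz

|f − 564| = 3, so the fork was at either 561 Hz or 567 Hz.
Loading a fork with wax lowers its frequency; the adjustment lowers the fork's frequency.
The beat rate rose, so the adjustment moved the fork further from 564 Hz — it was already below the reference.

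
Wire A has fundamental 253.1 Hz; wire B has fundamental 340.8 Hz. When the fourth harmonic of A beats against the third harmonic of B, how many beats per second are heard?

Fourth harmonic of the first: 4·253.1 = 1012.4 Hz.
Third harmonic of the second: 3·340.8 = 1022.4 Hz.
f_beat = |1012.4 − 1022.4| = 10.0 Hz.

10.0 Hz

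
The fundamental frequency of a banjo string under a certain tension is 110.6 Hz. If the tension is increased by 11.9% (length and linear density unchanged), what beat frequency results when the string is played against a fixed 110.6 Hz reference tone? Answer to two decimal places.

6.40 Hz

For a string, f ∝ √T, so the new frequency is 110.6·√1.119 = 116.9958 Hz.
f_beat = |116.9958 − 110.6| = 6.40 Hz.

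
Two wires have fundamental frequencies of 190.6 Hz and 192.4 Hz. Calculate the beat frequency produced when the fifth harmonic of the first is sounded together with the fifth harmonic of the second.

9.0 Hz

Fifth harmonic of the first: 5·190.6 = 953.0 Hz.
Fifth harmonic of the second: 5·192.4 = 962.0 Hz.
f_beat = |953.0 − 962.0| = 9.0 Hz.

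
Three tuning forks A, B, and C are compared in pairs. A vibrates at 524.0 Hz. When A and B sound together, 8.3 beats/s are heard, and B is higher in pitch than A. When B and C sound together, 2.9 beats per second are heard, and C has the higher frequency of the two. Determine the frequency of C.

535.2 Hz

B is above A, so f_B = 524.0 + 8.3 = 532.3 Hz.
C is above B, so f_C = 532.3 + 2.9 = 535.2 Hz.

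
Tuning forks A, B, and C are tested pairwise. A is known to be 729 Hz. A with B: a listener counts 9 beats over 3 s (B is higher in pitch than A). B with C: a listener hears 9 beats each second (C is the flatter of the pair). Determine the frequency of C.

A–B: Beat frequency = 9/3 = 3 Hz.
B is above A, so f_B = 729 + 3 = 732 Hz.
C is below B, so f_C = 732 − 9 = 723 Hz.

723 Hz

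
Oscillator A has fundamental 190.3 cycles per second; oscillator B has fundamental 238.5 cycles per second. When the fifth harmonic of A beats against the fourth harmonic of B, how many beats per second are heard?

2.5 Hz

Fifth harmonic of the first: 5·190.3 = 951.5 Hz.
Fourth harmonic of the second: 4·238.5 = 954.0 Hz.
f_beat = |951.5 − 954.0| = 2.5 Hz.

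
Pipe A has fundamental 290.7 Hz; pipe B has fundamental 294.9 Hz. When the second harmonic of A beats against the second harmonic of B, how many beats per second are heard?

Second harmonic of the first: 2·290.7 = 581.4 Hz.
Second harmonic of the second: 2·294.9 = 589.8 Hz.
f_beat = |581.4 − 589.8| = 8.4 Hz.

8.4 Hz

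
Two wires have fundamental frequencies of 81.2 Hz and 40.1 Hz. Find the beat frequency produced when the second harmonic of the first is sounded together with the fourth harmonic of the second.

2.0 Hz

Second harmonic of the first: 2·81.2 = 162.4 Hz.
Fourth harmonic of the second: 4·40.1 = 160.4 Hz.
f_beat = |162.4 − 160.4| = 2.0 Hz.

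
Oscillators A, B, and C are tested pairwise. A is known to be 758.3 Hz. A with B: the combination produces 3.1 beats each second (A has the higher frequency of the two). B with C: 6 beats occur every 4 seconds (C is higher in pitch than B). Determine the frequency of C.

B is below A, so f_B = 758.3 − 3.1 = 755.2 Hz.
B–C: Beat frequency = 6/4 = 1.5 Hz.
C is above B, so f_C = 755.2 + 1.5 = 756.7 Hz.

756.7 Hz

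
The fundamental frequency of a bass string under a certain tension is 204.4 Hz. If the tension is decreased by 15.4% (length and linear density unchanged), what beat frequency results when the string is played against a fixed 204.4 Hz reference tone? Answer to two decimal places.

For a string, f ∝ √T, so the new frequency is 204.4·√0.846 = 188.0036 Hz.
f_beat = |188.0036 − 204.4| = 16.40 Hz.

16.40 Hz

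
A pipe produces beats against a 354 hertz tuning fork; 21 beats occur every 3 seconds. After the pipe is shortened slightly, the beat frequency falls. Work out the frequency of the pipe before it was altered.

347 Hz

Beat frequency = 21/3 = 7 Hz.
|f − 354| = 7, so the pipe was at either 347 Hz or 361 Hz.
A shorter pipe has a higher fundamental; the adjustment raises the pipe's frequency.
The beat rate fell, so the adjustment moved the pipe toward 354 Hz — it must have started below the reference.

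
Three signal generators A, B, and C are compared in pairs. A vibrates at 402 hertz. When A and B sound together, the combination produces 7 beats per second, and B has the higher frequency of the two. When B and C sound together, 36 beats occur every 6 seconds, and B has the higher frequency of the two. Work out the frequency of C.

B is above A, so f_B = 402 + 7 = 409 Hz.
B–C: Beat frequency = 36/6 = 6 Hz.
C is below B, so f_C = 409 − 6 = 403 Hz.

403 Hz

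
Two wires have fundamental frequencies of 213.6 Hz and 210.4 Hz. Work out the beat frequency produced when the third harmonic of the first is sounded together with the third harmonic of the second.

Third harmonic of the first: 3·213.6 = 640.8 Hz.
Third harmonic of the second: 3·210.4 = 631.2 Hz.
f_beat = |640.8 − 631.2| = 9.6 Hz.

9.6 Hz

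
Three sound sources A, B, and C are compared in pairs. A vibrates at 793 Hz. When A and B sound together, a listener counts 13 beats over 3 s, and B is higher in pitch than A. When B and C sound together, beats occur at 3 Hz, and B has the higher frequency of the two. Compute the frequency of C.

794.3333 Hz

A–B: Beat frequency = 13/3 = 4.3333 Hz.
B is above A, so f_B = 793 + 4.3333 = 797.3333 Hz.
C is below B, so f_C = 797.3333 − 3 = 794.3333 Hz.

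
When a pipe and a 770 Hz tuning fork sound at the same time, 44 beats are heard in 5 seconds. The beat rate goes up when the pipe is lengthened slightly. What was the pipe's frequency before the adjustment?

761.2 Hz

Beat frequency = 44/5 = 8.8 Hz.
|f − 770| = 8.8, so the pipe was at either 761.2 Hz or 778.8 Hz.
A longer pipe has a lower fundamental; the adjustment lowers the pipe's frequency.
The beat rate rose, so the adjustment moved the pipe further from 770 Hz — it was already below the reference.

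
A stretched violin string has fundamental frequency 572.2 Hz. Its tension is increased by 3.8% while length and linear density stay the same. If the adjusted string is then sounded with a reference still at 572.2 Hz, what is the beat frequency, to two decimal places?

10.77 Hz

For a string, f ∝ √T, so the new frequency is 572.2·√1.038 = 582.9704 Hz.
f_beat = |582.9704 − 572.2| = 10.77 Hz.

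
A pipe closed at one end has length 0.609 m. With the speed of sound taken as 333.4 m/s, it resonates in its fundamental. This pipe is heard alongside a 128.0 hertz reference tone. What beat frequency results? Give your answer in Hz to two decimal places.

8.86 Hz

Closed pipe (odd harmonics): f_n = n·v/(4L) = 1·333.4/(4·0.609) = 136.8637 Hz.
f_beat = |136.8637 − 128.0| = 8.86 Hz.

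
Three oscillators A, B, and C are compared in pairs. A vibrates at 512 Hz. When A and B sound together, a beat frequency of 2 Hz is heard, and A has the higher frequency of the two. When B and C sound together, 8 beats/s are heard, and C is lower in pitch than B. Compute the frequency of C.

B is below A, so f_B = 512 − 2 = 510 Hz.
C is below B, so f_C = 510 − 8 = 502 Hz.

502 Hz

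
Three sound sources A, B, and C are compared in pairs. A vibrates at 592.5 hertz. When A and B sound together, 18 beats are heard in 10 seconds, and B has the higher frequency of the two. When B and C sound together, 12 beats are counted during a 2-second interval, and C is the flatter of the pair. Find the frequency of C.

A–B: Beat frequency = 18/10 = 1.8 Hz.
B is above A, so f_B = 592.5 + 1.8 = 594.3 Hz.
B–C: Beat frequency = 12/2 = 6 Hz.
C is below B, so f_C = 594.3 − 6 = 588.3 Hz.

588.3 Hz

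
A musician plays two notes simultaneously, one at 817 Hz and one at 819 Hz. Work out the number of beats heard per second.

Beats arise from superposition of two nearby frequencies; the beat rate is |f₁ − f₂|.
|817 − 819| = 2 Hz.

2 Hz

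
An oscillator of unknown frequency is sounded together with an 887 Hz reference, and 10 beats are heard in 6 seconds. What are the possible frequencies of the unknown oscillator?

Beat frequency = 10/6 = 1.6667 Hz.
|f − 887| = 1.6667, so f = 887 ± 1.6667.

885.3333 Hz or 888.6667 Hz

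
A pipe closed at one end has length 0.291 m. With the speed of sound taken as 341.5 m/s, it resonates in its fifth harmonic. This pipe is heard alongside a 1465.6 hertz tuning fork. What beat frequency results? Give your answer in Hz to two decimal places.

1.32 Hz

Closed pipe (odd harmonics): f_n = n·v/(4L) = 5·341.5/(4·0.291) = 1466.9244 Hz.
f_beat = |1466.9244 − 1465.6| = 1.32 Hz.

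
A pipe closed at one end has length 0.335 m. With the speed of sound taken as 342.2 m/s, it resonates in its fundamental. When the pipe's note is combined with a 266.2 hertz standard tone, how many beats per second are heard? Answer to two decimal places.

Closed pipe (odd harmonics): f_n = n·v/(4L) = 1·342.2/(4·0.335) = 255.3731 Hz.
f_beat = |255.3731 − 266.2| = 10.83 Hz.

10.83 Hz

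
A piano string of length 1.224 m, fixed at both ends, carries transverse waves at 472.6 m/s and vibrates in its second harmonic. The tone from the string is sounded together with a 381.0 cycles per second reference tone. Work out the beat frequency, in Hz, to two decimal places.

5.11 Hz

For a string fixed at both ends, f_n = n·v/(2L) = 2·472.6/(2·1.224) = 386.1111 Hz.
f_beat = |386.1111 − 381.0| = 5.11 Hz.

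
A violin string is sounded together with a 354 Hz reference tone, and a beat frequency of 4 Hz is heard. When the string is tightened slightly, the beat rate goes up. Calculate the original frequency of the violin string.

358 Hz

|f − 354| = 4, so the violin string was at either 350 Hz or 358 Hz.
Increasing tension raises a string's frequency; the adjustment raises the violin string's frequency.
The beat rate rose, so the adjustment moved the violin string further from 354 Hz — it was already above the reference.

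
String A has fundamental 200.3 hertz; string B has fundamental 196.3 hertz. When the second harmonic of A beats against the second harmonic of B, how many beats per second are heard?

Second harmonic of the first: 2·200.3 = 400.6 Hz.
Second harmonic of the second: 2·196.3 = 392.6 Hz.
f_beat = |400.6 − 392.6| = 8.0 Hz.

8.0 Hz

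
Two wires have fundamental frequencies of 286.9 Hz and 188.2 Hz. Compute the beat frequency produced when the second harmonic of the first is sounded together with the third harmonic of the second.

9.2 Hz

Second harmonic of the first: 2·286.9 = 573.8 Hz.
Third harmonic of the second: 3·188.2 = 564.6 Hz.
f_beat = |573.8 − 564.6| = 9.2 Hz.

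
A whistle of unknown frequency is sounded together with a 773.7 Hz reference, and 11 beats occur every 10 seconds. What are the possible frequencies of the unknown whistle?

772.6 Hz or 774.8 Hz

Beat frequency = 11/10 = 1.1 Hz.
|f − 773.7| = 1.1, so f = 773.7 ± 1.1.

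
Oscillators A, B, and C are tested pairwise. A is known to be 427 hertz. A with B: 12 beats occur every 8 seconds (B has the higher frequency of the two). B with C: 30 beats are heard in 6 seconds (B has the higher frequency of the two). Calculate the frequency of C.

423.5 Hz

A–B: Beat frequency = 12/8 = 1.5 Hz.
B is above A, so f_B = 427 + 1.5 = 428.5 Hz.
B–C: Beat frequency = 30/6 = 5 Hz.
C is below B, so f_C = 428.5 − 5 = 423.5 Hz.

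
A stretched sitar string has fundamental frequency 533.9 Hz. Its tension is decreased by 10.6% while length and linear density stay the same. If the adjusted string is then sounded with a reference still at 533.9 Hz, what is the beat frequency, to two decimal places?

29.09 Hz

For a string, f ∝ √T, so the new frequency is 533.9·√0.894 = 504.8108 Hz.
f_beat = |504.8108 − 533.9| = 29.09 Hz.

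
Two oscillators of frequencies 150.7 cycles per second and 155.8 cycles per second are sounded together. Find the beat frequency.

5.1 Hz

The beat frequency equals the magnitude of the frequency difference.
|150.7 − 155.8| = 5.1 Hz.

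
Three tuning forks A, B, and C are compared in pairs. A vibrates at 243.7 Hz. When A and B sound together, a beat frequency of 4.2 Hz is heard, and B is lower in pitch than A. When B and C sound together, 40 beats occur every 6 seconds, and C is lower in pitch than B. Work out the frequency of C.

232.8333 Hz

B is below A, so f_B = 243.7 − 4.2 = 239.5 Hz.
B–C: Beat frequency = 40/6 = 6.6667 Hz.
C is below B, so f_C = 239.5 − 6.6667 = 232.8333 Hz.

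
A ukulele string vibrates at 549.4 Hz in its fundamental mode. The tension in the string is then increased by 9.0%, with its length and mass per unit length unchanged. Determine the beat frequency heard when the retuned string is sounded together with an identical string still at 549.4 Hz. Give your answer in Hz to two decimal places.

24.19 Hz

For a string, f ∝ √T, so the new frequency is 549.4·√1.090 = 573.5904 Hz.
f_beat = |573.5904 − 549.4| = 24.19 Hz.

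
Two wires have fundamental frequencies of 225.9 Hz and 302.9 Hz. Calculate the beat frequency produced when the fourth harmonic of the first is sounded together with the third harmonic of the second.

Fourth harmonic of the first: 4·225.9 = 903.6 Hz.
Third harmonic of the second: 3·302.9 = 908.7 Hz.
f_beat = |903.6 − 908.7| = 5.1 Hz.

5.1 Hz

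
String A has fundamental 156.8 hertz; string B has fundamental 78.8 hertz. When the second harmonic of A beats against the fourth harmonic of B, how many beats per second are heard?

1.6 Hz

Second harmonic of the first: 2·156.8 = 313.6 Hz.
Fourth harmonic of the second: 4·78.8 = 315.2 Hz.
f_beat = |313.6 − 315.2| = 1.6 Hz.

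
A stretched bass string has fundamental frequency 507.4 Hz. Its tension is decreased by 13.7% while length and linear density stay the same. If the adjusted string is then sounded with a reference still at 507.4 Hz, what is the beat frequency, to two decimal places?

36.04 Hz

For a string, f ∝ √T, so the new frequency is 507.4·√0.863 = 471.3634 Hz.
f_beat = |471.3634 − 507.4| = 36.04 Hz.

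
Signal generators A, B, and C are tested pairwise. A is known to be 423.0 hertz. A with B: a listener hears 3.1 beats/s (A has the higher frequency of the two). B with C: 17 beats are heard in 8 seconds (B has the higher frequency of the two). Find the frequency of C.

417.775 Hz

B is below A, so f_B = 423.0 − 3.1 = 419.9 Hz.
B–C: Beat frequency = 17/8 = 2.125 Hz.
C is below B, so f_C = 419.9 − 2.125 = 417.775 Hz.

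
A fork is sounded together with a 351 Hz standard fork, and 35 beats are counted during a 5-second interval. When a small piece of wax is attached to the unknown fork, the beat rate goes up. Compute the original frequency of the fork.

Beat frequency = 35/5 = 7 Hz.
|f − 351| = 7, so the fork was at either 344 Hz or 358 Hz.
Loading a fork with wax lowers its frequency; the adjustment lowers the fork's frequency.
The beat rate rose, so the adjustment moved the fork further from 351 Hz — it was already below the reference.

344 Hz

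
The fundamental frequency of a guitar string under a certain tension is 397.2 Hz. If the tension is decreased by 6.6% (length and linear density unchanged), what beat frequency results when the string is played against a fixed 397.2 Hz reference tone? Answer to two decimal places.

13.33 Hz

For a string, f ∝ √T, so the new frequency is 397.2·√0.934 = 383.8687 Hz.
f_beat = |383.8687 − 397.2| = 13.33 Hz.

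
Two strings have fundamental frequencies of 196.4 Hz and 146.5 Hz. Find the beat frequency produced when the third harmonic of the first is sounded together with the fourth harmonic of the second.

3.2 Hz

Third harmonic of the first: 3·196.4 = 589.2 Hz.
Fourth harmonic of the second: 4·146.5 = 586.0 Hz.
f_beat = |589.2 − 586.0| = 3.2 Hz.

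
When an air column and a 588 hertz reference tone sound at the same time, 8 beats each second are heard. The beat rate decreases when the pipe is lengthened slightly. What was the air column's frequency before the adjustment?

596 Hz

|f − 588| = 8, so the air column was at either 580 Hz or 596 Hz.
A longer pipe has a lower fundamental; the adjustment lowers the air column's frequency.
The beat rate fell, so the adjustment moved the air column toward 588 Hz — it must have started above the reference.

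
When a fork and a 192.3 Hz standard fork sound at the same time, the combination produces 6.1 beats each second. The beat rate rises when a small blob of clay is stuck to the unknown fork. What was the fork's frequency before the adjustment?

186.2 Hz

|f − 192.3| = 6.1, so the fork was at either 186.2 Hz or 198.4 Hz.
Adding mass to a fork lowers its frequency; the adjustment lowers the fork's frequency.
The beat rate rose, so the adjustment moved the fork further from 192.3 Hz — it was already below the reference.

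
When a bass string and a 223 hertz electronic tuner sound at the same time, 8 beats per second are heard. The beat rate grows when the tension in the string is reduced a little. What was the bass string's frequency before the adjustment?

|f − 223| = 8, so the bass string was at either 215 Hz or 231 Hz.
Lower tension means lower frequency; the adjustment lowers the bass string's frequency.
The beat rate rose, so the adjustment moved the bass string further from 223 Hz — it was already below the reference.

215 Hz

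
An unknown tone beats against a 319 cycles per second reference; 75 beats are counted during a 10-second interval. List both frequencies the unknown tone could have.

Beat frequency = 75/10 = 7.5 Hz.
|f − 319| = 7.5, so f = 319 ± 7.5.

311.5 Hz or 326.5 Hz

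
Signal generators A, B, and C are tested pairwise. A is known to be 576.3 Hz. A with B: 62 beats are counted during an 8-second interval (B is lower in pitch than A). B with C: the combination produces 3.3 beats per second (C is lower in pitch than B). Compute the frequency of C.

565.25 Hz

A–B: Beat frequency = 62/8 = 7.75 Hz.
B is below A, so f_B = 576.3 − 7.75 = 568.55 Hz.
C is below B, so f_C = 568.55 − 3.3 = 565.25 Hz.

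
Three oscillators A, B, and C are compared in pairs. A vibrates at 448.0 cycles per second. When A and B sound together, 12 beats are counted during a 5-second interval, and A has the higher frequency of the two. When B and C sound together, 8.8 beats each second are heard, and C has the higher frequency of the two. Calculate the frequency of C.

A–B: Beat frequency = 12/5 = 2.4 Hz.
B is below A, so f_B = 448.0 − 2.4 = 445.6 Hz.
C is above B, so f_C = 445.6 + 8.8 = 454.4 Hz.

454.4 Hz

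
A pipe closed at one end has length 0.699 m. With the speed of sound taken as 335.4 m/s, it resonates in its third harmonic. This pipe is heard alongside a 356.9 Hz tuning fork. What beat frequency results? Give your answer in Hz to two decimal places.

Closed pipe (odd harmonics): f_n = n·v/(4L) = 3·335.4/(4·0.699) = 359.8712 Hz.
f_beat = |359.8712 − 356.9| = 2.97 Hz.

2.97 Hz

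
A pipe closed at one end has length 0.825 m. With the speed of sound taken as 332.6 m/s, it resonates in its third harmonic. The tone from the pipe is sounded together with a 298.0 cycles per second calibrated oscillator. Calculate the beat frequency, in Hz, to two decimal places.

4.36 Hz

Closed pipe (odd harmonics): f_n = n·v/(4L) = 3·332.6/(4·0.825) = 302.3636 Hz.
f_beat = |302.3636 − 298.0| = 4.36 Hz.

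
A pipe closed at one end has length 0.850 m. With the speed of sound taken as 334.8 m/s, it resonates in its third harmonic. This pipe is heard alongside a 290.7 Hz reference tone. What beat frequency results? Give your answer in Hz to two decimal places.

4.71 Hz

Closed pipe (odd harmonics): f_n = n·v/(4L) = 3·334.8/(4·0.850) = 295.4118 Hz.
f_beat = |295.4118 − 290.7| = 4.71 Hz.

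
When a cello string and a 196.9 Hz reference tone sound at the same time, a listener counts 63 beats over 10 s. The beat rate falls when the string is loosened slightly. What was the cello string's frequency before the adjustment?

203.2 Hz

Beat frequency = 63/10 = 6.3 Hz.
|f − 196.9| = 6.3, so the cello string was at either 190.6 Hz or 203.2 Hz.
Reducing tension lowers a string's frequency; the adjustment lowers the cello string's frequency.
The beat rate fell, so the adjustment moved the cello string toward 196.9 Hz — it must have started above the reference.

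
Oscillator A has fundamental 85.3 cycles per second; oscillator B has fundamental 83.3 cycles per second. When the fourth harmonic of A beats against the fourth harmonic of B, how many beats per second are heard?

8.0 Hz

Fourth harmonic of the first: 4·85.3 = 341.2 Hz.
Fourth harmonic of the second: 4·83.3 = 333.2 Hz.
f_beat = |341.2 − 333.2| = 8.0 Hz.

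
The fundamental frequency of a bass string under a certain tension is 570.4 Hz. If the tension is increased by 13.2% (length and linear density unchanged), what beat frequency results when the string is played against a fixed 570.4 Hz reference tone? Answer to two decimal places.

For a string, f ∝ √T, so the new frequency is 570.4·√1.132 = 606.8799 Hz.
f_beat = |606.8799 − 570.4| = 36.48 Hz.

36.48 Hz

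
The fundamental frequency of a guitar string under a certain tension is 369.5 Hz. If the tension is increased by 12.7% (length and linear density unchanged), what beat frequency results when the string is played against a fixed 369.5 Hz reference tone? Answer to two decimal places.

For a string, f ∝ √T, so the new frequency is 369.5·√1.127 = 392.2621 Hz.
f_beat = |392.2621 − 369.5| = 22.76 Hz.

22.76 Hz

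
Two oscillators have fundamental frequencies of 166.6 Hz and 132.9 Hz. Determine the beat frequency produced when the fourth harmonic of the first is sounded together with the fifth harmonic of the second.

1.9 Hz

Fourth harmonic of the first: 4·166.6 = 666.4 Hz.
Fifth harmonic of the second: 5·132.9 = 664.5 Hz.
f_beat = |666.4 − 664.5| = 1.9 Hz.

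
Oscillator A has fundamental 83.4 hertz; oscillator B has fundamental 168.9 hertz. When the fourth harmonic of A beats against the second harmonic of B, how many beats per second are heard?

4.2 Hz

Fourth harmonic of the first: 4·83.4 = 333.6 Hz.
Second harmonic of the second: 2·168.9 = 337.8 Hz.
f_beat = |333.6 − 337.8| = 4.2 Hz.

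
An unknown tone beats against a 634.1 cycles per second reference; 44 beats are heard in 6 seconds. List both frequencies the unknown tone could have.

Beat frequency = 44/6 = 7.3333 Hz.
|f − 634.1| = 7.3333, so f = 634.1 ± 7.3333.

626.7667 Hz or 641.4333 Hz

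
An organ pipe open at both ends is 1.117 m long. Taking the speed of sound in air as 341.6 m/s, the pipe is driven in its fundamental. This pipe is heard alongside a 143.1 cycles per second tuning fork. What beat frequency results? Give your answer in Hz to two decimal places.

9.81 Hz

Open pipe: f_n = n·v/(2L) = 1·341.6/(2·1.117) = 152.9096 Hz.
f_beat = |152.9096 − 143.1| = 9.81 Hz.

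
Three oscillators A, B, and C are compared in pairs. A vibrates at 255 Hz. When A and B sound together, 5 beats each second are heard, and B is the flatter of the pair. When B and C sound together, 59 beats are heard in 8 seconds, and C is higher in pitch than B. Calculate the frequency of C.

257.375 Hz

B is below A, so f_B = 255 − 5 = 250 Hz.
B–C: Beat frequency = 59/8 = 7.375 Hz.
C is above B, so f_C = 250 + 7.375 = 257.375 Hz.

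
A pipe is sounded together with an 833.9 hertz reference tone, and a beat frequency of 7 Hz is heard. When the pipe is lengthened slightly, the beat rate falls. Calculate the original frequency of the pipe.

|f − 833.9| = 7, so the pipe was at either 826.9 Hz or 840.9 Hz.
A longer pipe has a lower fundamental; the adjustment lowers the pipe's frequency.
The beat rate fell, so the adjustment moved the pipe toward 833.9 Hz — it must have started above the reference.

840.9 Hz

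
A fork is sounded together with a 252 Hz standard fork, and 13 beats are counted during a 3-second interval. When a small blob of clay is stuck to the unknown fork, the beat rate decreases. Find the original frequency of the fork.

Beat frequency = 13/3 = 4.3333 Hz.
|f − 252| = 4.3333, so the fork was at either 247.6667 Hz or 256.3333 Hz.
Adding mass to a fork lowers its frequency; the adjustment lowers the fork's frequency.
The beat rate fell, so the adjustment moved the fork toward 252 Hz — it must have started above the reference.

256.3333 Hz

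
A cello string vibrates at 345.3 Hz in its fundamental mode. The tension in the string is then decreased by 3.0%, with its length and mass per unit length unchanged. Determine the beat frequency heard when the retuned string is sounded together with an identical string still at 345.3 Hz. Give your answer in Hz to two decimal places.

5.22 Hz

For a string, f ∝ √T, so the new frequency is 345.3·√0.970 = 340.0811 Hz.
f_beat = |340.0811 − 345.3| = 5.22 Hz.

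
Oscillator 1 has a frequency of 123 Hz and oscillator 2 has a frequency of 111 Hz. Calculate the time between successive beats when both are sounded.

f_beat = |123 − 111| = 12 Hz.
Beat period T = 1 / f_beat = 1 / 12 s.

0.083 s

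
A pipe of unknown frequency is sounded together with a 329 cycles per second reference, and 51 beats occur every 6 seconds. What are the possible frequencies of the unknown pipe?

320.5 Hz or 337.5 Hz

Beat frequency = 51/6 = 8.5 Hz.
|f − 329| = 8.5, so f = 329 ± 8.5.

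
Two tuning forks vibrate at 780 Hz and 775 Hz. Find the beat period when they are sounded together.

f_beat = |780 − 775| = 5 Hz.
Beat period T = 1 / f_beat = 1 / 5 s.

0.200 s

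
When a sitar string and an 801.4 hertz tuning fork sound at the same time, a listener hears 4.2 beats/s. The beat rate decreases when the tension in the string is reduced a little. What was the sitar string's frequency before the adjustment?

805.6 Hz

|f − 801.4| = 4.2, so the sitar string was at either 797.2 Hz or 805.6 Hz.
Lower tension means lower frequency; the adjustment lowers the sitar string's frequency.
The beat rate fell, so the adjustment moved the sitar string toward 801.4 Hz — it must have started above the reference.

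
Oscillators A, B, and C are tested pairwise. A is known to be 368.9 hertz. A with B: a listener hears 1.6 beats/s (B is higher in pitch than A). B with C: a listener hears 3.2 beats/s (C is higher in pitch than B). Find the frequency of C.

373.7 Hz

B is above A, so f_B = 368.9 + 1.6 = 370.5 Hz.
C is above B, so f_C = 370.5 + 3.2 = 373.7 Hz.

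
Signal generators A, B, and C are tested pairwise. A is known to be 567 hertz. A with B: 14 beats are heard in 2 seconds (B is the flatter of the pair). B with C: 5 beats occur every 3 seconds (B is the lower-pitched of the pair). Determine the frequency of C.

A–B: Beat frequency = 14/2 = 7 Hz.
B is below A, so f_B = 567 − 7 = 560 Hz.
B–C: Beat frequency = 5/3 = 1.6667 Hz.
C is above B, so f_C = 560 + 1.6667 = 561.6667 Hz.

561.6667 Hz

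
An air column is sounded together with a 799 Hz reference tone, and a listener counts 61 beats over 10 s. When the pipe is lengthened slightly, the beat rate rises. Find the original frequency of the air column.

792.9 Hz

Beat frequency = 61/10 = 6.1 Hz.
|f − 799| = 6.1, so the air column was at either 792.9 Hz or 805.1 Hz.
A longer pipe has a lower fundamental; the adjustment lowers the air column's frequency.
The beat rate rose, so the adjustment moved the air column further from 799 Hz — it was already below the reference.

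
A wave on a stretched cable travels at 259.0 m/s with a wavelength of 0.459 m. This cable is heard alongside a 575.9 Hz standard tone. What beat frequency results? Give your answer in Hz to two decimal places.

Source frequency f = v/λ = 259.0/0.459 = 564.2702 Hz.
f_beat = |564.2702 − 575.9| = 11.63 Hz.

11.63 Hz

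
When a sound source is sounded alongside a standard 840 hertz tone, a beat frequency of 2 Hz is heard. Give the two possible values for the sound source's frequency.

838 Hz or 842 Hz

|f − 840| = 2, so f = 840 ± 2.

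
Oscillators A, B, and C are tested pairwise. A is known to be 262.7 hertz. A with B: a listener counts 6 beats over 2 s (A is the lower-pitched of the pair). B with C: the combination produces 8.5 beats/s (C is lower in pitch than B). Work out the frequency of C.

A–B: Beat frequency = 6/2 = 3 Hz.
B is above A, so f_B = 262.7 + 3 = 265.7 Hz.
C is below B, so f_C = 265.7 − 8.5 = 257.2 Hz.

257.2 Hz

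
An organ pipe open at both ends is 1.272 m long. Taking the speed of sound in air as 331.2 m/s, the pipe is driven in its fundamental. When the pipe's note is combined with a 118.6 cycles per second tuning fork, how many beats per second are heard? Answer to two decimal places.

11.59 Hz

Open pipe: f_n = n·v/(2L) = 1·331.2/(2·1.272) = 130.1887 Hz.
f_beat = |130.1887 − 118.6| = 11.59 Hz.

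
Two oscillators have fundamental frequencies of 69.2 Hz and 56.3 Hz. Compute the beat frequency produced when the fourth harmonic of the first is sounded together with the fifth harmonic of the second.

4.7 Hz

Fourth harmonic of the first: 4·69.2 = 276.8 Hz.
Fifth harmonic of the second: 5·56.3 = 281.5 Hz.
f_beat = |276.8 − 281.5| = 4.7 Hz.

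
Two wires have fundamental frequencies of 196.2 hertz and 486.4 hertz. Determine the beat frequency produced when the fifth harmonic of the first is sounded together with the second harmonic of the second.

Fifth harmonic of the first: 5·196.2 = 981.0 Hz.
Second harmonic of the second: 2·486.4 = 972.8 Hz.
f_beat = |981.0 − 972.8| = 8.2 Hz.

8.2 Hz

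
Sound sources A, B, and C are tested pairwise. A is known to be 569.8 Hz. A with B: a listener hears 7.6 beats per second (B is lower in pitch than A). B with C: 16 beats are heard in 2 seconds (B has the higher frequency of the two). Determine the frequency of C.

554.2 Hz

B is below A, so f_B = 569.8 − 7.6 = 562.2 Hz.
B–C: Beat frequency = 16/2 = 8 Hz.
C is below B, so f_C = 562.2 − 8 = 554.2 Hz.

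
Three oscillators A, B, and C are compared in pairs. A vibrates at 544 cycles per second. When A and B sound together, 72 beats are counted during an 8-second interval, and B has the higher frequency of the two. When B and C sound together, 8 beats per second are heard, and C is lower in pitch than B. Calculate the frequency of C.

545 Hz

A–B: Beat frequency = 72/8 = 9 Hz.
B is above A, so f_B = 544 + 9 = 553 Hz.
C is below B, so f_C = 553 − 8 = 545 Hz.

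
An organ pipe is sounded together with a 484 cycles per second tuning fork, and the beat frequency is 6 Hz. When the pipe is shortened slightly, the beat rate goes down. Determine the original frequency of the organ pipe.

478 Hz

|f − 484| = 6, so the organ pipe was at either 478 Hz or 490 Hz.
A shorter pipe has a higher fundamental; the adjustment raises the organ pipe's frequency.
The beat rate fell, so the adjustment moved the organ pipe toward 484 Hz — it must have started below the reference.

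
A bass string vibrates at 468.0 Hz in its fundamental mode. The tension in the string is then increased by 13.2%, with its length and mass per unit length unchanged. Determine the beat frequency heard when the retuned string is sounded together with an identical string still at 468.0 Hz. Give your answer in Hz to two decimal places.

For a string, f ∝ √T, so the new frequency is 468.0·√1.132 = 497.9309 Hz.
f_beat = |497.9309 − 468.0| = 29.93 Hz.

29.93 Hz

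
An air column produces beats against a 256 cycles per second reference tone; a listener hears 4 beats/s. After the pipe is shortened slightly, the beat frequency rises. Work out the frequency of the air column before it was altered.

|f − 256| = 4, so the air column was at either 252 Hz or 260 Hz.
A shorter pipe has a higher fundamental; the adjustment raises the air column's frequency.
The beat rate rose, so the adjustment moved the air column further from 256 Hz — it was already above the reference.

260 Hz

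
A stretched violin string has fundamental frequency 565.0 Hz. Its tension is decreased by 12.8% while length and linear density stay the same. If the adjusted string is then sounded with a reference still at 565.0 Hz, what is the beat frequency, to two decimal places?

For a string, f ∝ √T, so the new frequency is 565.0·√0.872 = 527.6023 Hz.
f_beat = |527.6023 − 565.0| = 37.40 Hz.

37.40 Hz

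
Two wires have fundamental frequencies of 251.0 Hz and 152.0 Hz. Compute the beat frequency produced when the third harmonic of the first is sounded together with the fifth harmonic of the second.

7.0 Hz

Third harmonic of the first: 3·251.0 = 753.0 Hz.
Fifth harmonic of the second: 5·152.0 = 760.0 Hz.
f_beat = |753.0 − 760.0| = 7.0 Hz.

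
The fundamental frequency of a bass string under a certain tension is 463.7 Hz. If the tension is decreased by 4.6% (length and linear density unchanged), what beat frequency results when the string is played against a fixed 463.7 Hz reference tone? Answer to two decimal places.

For a string, f ∝ √T, so the new frequency is 463.7·√0.954 = 452.9093 Hz.
f_beat = |452.9093 − 463.7| = 10.79 Hz.

10.79 Hz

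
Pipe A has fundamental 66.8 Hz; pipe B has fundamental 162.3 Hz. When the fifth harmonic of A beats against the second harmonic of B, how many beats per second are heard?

9.4 Hz

Fifth harmonic of the first: 5·66.8 = 334.0 Hz.
Second harmonic of the second: 2·162.3 = 324.6 Hz.
f_beat = |334.0 − 324.6| = 9.4 Hz.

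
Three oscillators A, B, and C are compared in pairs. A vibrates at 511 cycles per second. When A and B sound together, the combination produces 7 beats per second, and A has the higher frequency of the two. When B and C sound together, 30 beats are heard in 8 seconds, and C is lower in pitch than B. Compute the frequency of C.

B is below A, so f_B = 511 − 7 = 504 Hz.
B–C: Beat frequency = 30/8 = 3.75 Hz.
C is below B, so f_C = 504 − 3.75 = 500.25 Hz.

500.25 Hz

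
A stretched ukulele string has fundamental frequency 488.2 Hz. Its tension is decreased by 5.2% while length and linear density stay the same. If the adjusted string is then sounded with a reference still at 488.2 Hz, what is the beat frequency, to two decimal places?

12.86 Hz

For a string, f ∝ √T, so the new frequency is 488.2·√0.948 = 475.3374 Hz.
f_beat = |475.3374 − 488.2| = 12.86 Hz.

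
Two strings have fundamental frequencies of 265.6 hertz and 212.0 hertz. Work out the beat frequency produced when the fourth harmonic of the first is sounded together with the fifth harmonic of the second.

2.4 Hz

Fourth harmonic of the first: 4·265.6 = 1062.4 Hz.
Fifth harmonic of the second: 5·212.0 = 1060.0 Hz.
f_beat = |1062.4 − 1060.0| = 2.4 Hz.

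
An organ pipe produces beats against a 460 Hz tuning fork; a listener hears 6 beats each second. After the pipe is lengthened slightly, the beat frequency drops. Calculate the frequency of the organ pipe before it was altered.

|f − 460| = 6, so the organ pipe was at either 454 Hz or 466 Hz.
A longer pipe has a lower fundamental; the adjustment lowers the organ pipe's frequency.
The beat rate fell, so the adjustment moved the organ pipe toward 460 Hz — it must have started above the reference.

466 Hz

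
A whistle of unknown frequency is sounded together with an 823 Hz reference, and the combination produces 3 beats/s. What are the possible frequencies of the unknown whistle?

|f − 823| = 3, so f = 823 ± 3.

820 Hz or 826 Hz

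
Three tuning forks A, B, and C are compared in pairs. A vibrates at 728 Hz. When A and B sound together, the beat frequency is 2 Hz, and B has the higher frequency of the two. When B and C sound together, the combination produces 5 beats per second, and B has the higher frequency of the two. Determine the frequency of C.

725 Hz

B is above A, so f_B = 728 + 2 = 730 Hz.
C is below B, so f_C = 730 − 5 = 725 Hz.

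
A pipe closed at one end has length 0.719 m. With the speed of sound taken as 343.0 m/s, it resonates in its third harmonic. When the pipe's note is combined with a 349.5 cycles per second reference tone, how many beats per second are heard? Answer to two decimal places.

Closed pipe (odd harmonics): f_n = n·v/(4L) = 3·343.0/(4·0.719) = 357.7886 Hz.
f_beat = |357.7886 − 349.5| = 8.29 Hz.

8.29 Hz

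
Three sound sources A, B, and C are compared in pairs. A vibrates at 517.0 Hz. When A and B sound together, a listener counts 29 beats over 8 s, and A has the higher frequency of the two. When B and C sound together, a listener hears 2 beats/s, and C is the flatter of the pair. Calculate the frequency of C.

A–B: Beat frequency = 29/8 = 3.625 Hz.
B is below A, so f_B = 517.0 − 3.625 = 513.375 Hz.
C is below B, so f_C = 513.375 − 2 = 511.375 Hz.

511.375 Hz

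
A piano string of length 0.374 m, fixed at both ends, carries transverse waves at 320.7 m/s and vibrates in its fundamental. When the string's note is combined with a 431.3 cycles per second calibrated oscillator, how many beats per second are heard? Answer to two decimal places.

For a string fixed at both ends, f_n = n·v/(2L) = 1·320.7/(2·0.374) = 428.7433 Hz.
f_beat = |428.7433 − 431.3| = 2.56 Hz.

2.56 Hz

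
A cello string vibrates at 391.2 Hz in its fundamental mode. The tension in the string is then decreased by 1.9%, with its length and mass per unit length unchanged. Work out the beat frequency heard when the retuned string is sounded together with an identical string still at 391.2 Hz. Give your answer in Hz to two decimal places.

For a string, f ∝ √T, so the new frequency is 391.2·√0.981 = 387.4658 Hz.
f_beat = |387.4658 − 391.2| = 3.73 Hz.

3.73 Hz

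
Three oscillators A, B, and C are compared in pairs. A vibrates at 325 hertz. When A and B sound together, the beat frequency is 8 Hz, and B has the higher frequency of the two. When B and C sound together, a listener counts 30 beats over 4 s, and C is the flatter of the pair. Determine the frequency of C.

B is above A, so f_B = 325 + 8 = 333 Hz.
B–C: Beat frequency = 30/4 = 7.5 Hz.
C is below B, so f_C = 333 − 7.5 = 325.5 Hz.

325.5 Hz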